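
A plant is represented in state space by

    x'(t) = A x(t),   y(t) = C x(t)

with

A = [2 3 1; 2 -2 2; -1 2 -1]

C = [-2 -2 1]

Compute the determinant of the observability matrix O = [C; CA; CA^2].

825

CA = [[-9, 0, -7]]
CA^2 = [[-11, -41, -2]]
Observability matrix O = [C; CA; CA^2] = [[-2, -2, 1], [-9, 0, -7], [-11, -41, -2]]
Expanding along the first row, det(O) = (-2)·(0·(-2) - (-7)·(-41)) - (-2)·((-9)·(-2) - (-7)·(-11)) + 1·((-9)·(-41) - 0·(-11)) = (-2)·(-287) - (-2)·(-59) + 1·369 = 825
Since det(O) ≠ 0, rank(O) = 3 and the system is completely observable.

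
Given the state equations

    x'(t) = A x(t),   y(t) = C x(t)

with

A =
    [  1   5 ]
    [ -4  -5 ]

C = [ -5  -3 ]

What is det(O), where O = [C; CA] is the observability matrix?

CA = [[7, -10]]
Observability matrix O = [C; CA] = [[-5, -3], [7, -10]]
det(O) = (-5)·(-10) - (-3)·7 = 50 - (-21) = 71
Since det(O) ≠ 0, rank(O) = 2 and the system is completely observable.

71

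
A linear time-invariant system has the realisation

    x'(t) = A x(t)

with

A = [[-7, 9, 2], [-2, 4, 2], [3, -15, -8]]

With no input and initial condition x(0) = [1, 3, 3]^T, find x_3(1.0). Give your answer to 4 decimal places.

det(sI - A) = s^3 - (tr A)s^2 + (M11 + M22 + M33)s - det A, where Mii is the 2×2 principal minor of A obtained by deleting row i and column i.
tr A = (-7) + 4 + (-8) = -11; M11 = 4·(-8) - 2·(-15) = -32 - (-30) = -2; M22 = (-7)·(-8) - 2·3 = 56 - 6 = 50; M33 = (-7)·4 - 9·(-2) = -28 - (-18) = -10; sum of minors = 38.
det A = (-7)·(4·(-8) - 2·(-15)) - 9·((-2)·(-8) - 2·3) + 2·((-2)·(-15) - 4·3) = (-7)·(-2) - 9·10 + 2·18 = -40.
So p(s) = det(sI - A) = s^3 + 11s^2 + 38s + 40.
Rational-root test: any integer root divides 40. Testing small divisors, s = -2 works: p(-2) = -8 + 44 + (-76) + 40 = 0, so (s + 2) is a factor.
Dividing, p(s) = (s + 2)(s^2 + 9s + 20).
Factor s^2 + 9s + 20: two numbers with sum -9 and product 20 are -4 and -5, so s^2 + 9s + 20 = (s + 4)(s + 5).
Hence p(s) = (s + 2) (s + 4) (s + 5), with roots -5, -4, -2.
The eigenvalues -5, -4, -2 are distinct and real, so A is diagonalisable and x(t) = e^{At} x(0) = V diag(e^{λ_i t}) V^{-1} x(0), where the columns of V are the eigenvectors.
λ = -5: A - (-5)I = [[-2, 9, 2], [-2, 9, 2], [3, -15, -3]]. v must be orthogonal to every row; (row 1) × (row 3) = [3, 0, 3], so take v_1 = [1, 0, 1]^T.
λ = -4: A - (-4)I = [[-3, 9, 2], [-2, 8, 2], [3, -15, -4]]. v must be orthogonal to every row; (row 1) × (row 2) = [2, 2, -6], so take v_2 = [-1, -1, 3]^T.
λ = -2: A - (-2)I = [[-5, 9, 2], [-2, 6, 2], [3, -15, -6]]. v must be orthogonal to every row; (row 1) × (row 2) = [6, 6, -12], so take v_3 = [1, 1, -2]^T.
V = [v_1 v_2 v_3] = [[1, -1, 1], [0, -1, 1], [1, 3, -2]] has det V = -1, so V^{-1} = adj(V)/det V = [[1, -1, 0], [-1, 3, 1], [-1, 4, 1]].
Modal coordinates z(0) = V^{-1} x(0): 1·1 + (-1)·3 + 0·3 = -2; (-1)·1 + 3·3 + 1·3 = 11; (-1)·1 + 4·3 + 1·3 = 14; so z(0) = [-2, 11, 14]^T.
x_3(t) = Σ_i (v_i)_3 · z_i(0) · e^{λ_i t} (row 3 of V times the modal terms).
x_3(1.0) = 1·(-2)·e^{-5·1.0} + 3·11·e^{-4·1.0} + (-2)·14·e^{-2·1.0} = (-2)·0.006738 + 33·0.018316 + (-28)·0.135335 = -3.1984.

-3.1984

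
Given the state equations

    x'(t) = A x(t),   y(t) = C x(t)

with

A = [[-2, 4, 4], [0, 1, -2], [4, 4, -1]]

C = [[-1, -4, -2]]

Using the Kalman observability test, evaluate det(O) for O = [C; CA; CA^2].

-2320

CA = [[-6, -16, 6]]
CA^2 = [[36, -16, 2]]
Observability matrix O = [C; CA; CA^2] = [[-1, -4, -2], [-6, -16, 6], [36, -16, 2]]
Expanding along the first row, det(O) = (-1)·((-16)·2 - 6·(-16)) - (-4)·((-6)·2 - 6·36) + (-2)·((-6)·(-16) - (-16)·36) = (-1)·64 - (-4)·(-228) + (-2)·672 = -2320
Since det(O) ≠ 0, rank(O) = 3 and the system is completely observable.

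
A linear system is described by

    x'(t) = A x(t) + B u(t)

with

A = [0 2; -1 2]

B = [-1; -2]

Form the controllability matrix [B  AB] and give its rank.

2

AB = [[-4], [-3]]
Controllability matrix C = [B  AB] = [[-1, -4], [-2, -3]]
det(C) = (-1)·(-3) - (-4)·(-2) = 3 - 8 = -5 ≠ 0, so rank(C) = 2.
rank(C) = 2 = n, so the pair (A, B) is completely controllable.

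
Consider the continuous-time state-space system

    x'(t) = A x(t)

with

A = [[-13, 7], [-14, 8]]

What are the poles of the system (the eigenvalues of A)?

-6, 1

det(sI - A) = s^2 - (tr A)s + det A, with tr A = (-13) + 8 = -5 and det A = (-13)·8 - 7·(-14) = -104 - (-98) = -6.
So p(s) = det(sI - A) = s^2 + 5s - 6.
Factor s^2 + 5s - 6: two numbers with sum -5 and product -6 are 1 and -6, so s^2 + 5s - 6 = (s - 1)(s + 6).
Hence p(s) = (s - 1) (s + 6), with roots -6, 1.
At least one eigenvalue has non-negative real part, so the system is not asymptotically stable.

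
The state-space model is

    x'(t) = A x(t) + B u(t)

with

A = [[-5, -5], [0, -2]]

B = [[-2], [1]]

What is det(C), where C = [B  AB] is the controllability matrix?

AB = [[5], [-2]]
Controllability matrix C = [B  AB] = [[-2, 5], [1, -2]]
det(C) = (-2)·(-2) - 5·1 = 4 - 5 = -1
Since det(C) ≠ 0, rank(C) = 2 and the system is completely controllable.

-1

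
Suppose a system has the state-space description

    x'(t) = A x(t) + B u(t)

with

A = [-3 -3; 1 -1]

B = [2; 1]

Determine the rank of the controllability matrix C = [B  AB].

2

AB = [[-9], [1]]
Controllability matrix C = [B  AB] = [[2, -9], [1, 1]]
det(C) = 2·1 - (-9)·1 = 2 - (-9) = 11 ≠ 0, so rank(C) = 2.
rank(C) = 2 = n, so the pair (A, B) is completely controllable.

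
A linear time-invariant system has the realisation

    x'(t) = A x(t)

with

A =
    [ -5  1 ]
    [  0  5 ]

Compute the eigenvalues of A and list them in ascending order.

det(sI - A) = s^2 - (tr A)s + det A, with tr A = (-5) + 5 = 0 and det A = (-5)·5 - 1·0 = -25 - 0 = -25.
So p(s) = det(sI - A) = s^2 - 25.
Factor s^2 - 25: two numbers with sum 0 and product -25 are 5 and -5, so s^2 - 25 = (s - 5)(s + 5).
Hence p(s) = (s - 5) (s + 5), with roots -5, 5.
At least one eigenvalue has non-negative real part, so the system is not asymptotically stable.

-5, 5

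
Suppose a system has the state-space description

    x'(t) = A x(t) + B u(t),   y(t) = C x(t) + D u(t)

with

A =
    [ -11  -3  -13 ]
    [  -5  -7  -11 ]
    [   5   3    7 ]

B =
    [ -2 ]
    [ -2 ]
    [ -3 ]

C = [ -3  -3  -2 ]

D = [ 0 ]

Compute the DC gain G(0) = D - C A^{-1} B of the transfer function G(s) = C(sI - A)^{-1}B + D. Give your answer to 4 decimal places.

G(0) = C(-A)^{-1}B + D = -C A^{-1} B + D.
det A = -24, so A^{-1} = (1/-24)·adj(A) = [[2/3, 3/4, 29/12], [5/6, 1/2, 7/3], [-5/6, -3/4, -31/12]]
A^{-1} B = [-121/12, -29/3, 131/12]^T
C A^{-1} B = 449/12
G(0) = D - C A^{-1} B = 0 - (449/12) = -449/12 ≈ -37.4167

-37.4167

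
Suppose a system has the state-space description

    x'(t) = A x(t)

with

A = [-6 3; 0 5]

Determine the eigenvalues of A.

-6, 5

det(sI - A) = s^2 - (tr A)s + det A, with tr A = (-6) + 5 = -1 and det A = (-6)·5 - 3·0 = -30 - 0 = -30.
So p(s) = det(sI - A) = s^2 + s - 30.
Factor s^2 + s - 30: two numbers with sum -1 and product -30 are 5 and -6, so s^2 + s - 30 = (s - 5)(s + 6).
Hence p(s) = (s - 5) (s + 6), with roots -6, 5.
At least one eigenvalue has non-negative real part, so the system is not asymptotically stable.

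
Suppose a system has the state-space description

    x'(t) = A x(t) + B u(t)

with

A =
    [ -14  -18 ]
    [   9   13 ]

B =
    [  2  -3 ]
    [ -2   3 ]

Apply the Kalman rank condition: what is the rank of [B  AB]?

AB = [[8, -12], [-8, 12]]
Controllability matrix C = [B  AB] = [[2, -3, 8, -12], [-2, 3, -8, 12]]
Every column of C is a scalar multiple of column 1 = [2, -2] (multipliers 1, -3/2, 4, -6), so the columns span a one-dimensional space.
C ≠ 0, hence rank(C) = 1.
rank(C) = 1 < n = 2, so the pair (A, B) is not completely controllable.

1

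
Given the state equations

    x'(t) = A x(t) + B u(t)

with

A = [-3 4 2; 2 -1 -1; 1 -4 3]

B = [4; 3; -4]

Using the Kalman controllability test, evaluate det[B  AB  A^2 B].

-7280

AB = [[-8], [9], [-20]]
A^2B = [[20], [-5], [-104]]
Controllability matrix C = [B  AB  A^2B] = [[4, -8, 20], [3, 9, -5], [-4, -20, -104]]
Expanding along the first row, det(C) = 4·(9·(-104) - (-5)·(-20)) - (-8)·(3·(-104) - (-5)·(-4)) + 20·(3·(-20) - 9·(-4)) = 4·(-1036) - (-8)·(-332) + 20·(-24) = -7280
Since det(C) ≠ 0, rank(C) = 3 and the system is completely controllable.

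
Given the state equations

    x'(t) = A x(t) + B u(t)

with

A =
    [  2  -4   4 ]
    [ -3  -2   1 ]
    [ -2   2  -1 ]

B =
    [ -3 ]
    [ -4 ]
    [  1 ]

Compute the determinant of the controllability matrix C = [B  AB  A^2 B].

AB = [[14], [18], [-3]]
A^2B = [[-56], [-81], [11]]
Controllability matrix C = [B  AB  A^2B] = [[-3, 14, -56], [-4, 18, -81], [1, -3, 11]]
Expanding along the first row, det(C) = (-3)·(18·11 - (-81)·(-3)) - 14·((-4)·11 - (-81)·1) + (-56)·((-4)·(-3) - 18·1) = (-3)·(-45) - 14·37 + (-56)·(-6) = -47
Since det(C) ≠ 0, rank(C) = 3 and the system is completely controllable.

-47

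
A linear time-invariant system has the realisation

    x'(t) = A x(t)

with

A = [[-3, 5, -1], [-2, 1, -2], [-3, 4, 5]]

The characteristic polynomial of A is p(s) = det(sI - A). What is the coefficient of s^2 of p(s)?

Expand det(sI - A) for the 3×3 matrix.
p(s) = s^3 - 3s^2 + 2s - 46.
(Check: constant term = det(-A) = (-1)^3 det A = -46; coefficient of s^2 = -tr A = -3.)
The coefficient of s^2 is -3.

-3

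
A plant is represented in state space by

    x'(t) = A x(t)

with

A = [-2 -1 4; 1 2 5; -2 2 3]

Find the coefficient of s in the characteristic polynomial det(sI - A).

Expand det(sI - A) for the 3×3 matrix.
p(s) = s^3 - 3s^2 - 5s - 45.
(Check: constant term = det(-A) = (-1)^3 det A = -45; coefficient of s^2 = -tr A = -3.)
The coefficient of s is -5.

-5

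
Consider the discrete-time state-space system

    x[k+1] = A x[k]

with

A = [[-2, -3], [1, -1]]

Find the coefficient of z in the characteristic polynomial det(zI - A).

For a 2×2 matrix, det(zI - A) = z^2 - (tr A)z + det A.
tr A = -3, det A = 5.
So p(z) = z^2 + 3z + 5.
The coefficient of z is 3.

3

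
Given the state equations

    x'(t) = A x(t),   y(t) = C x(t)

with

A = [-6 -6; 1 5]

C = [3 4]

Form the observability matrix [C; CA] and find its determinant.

62

CA = [[-14, 2]]
Observability matrix O = [C; CA] = [[3, 4], [-14, 2]]
det(O) = 3·2 - 4·(-14) = 6 - (-56) = 62
Since det(O) ≠ 0, rank(O) = 2 and the system is completely observable.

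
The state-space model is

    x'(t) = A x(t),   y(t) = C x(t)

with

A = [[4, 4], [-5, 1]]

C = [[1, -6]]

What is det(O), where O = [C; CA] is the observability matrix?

CA = [[34, -2]]
Observability matrix O = [C; CA] = [[1, -6], [34, -2]]
det(O) = 1·(-2) - (-6)·34 = -2 - (-204) = 202
Since det(O) ≠ 0, rank(O) = 2 and the system is completely observable.

202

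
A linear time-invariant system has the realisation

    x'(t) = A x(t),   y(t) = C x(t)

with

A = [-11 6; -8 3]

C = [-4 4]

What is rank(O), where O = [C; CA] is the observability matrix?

1

CA = [[12, -12]]
Observability matrix O = [C; CA] = [[-4, 4], [12, -12]]
Every row of O is a scalar multiple of row 1 = [-4, 4] (multipliers 1, -3), so the rows span a one-dimensional space.
O ≠ 0, hence rank(O) = 1.
rank(O) = 1 < n = 2, so the pair (A, C) is not completely observable.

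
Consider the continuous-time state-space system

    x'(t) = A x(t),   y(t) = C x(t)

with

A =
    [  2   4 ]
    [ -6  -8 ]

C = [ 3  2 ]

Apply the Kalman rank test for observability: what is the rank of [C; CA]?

CA = [[-6, -4]]
Observability matrix O = [C; CA] = [[3, 2], [-6, -4]]
Every row of O is a scalar multiple of row 1 = [3, 2] (multipliers 1, -2), so the rows span a one-dimensional space.
O ≠ 0, hence rank(O) = 1.
rank(O) = 1 < n = 2, so the pair (A, C) is not completely observable.

1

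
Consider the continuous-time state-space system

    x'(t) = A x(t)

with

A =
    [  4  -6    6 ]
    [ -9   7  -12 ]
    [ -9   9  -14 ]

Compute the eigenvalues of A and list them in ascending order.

-5, -2, 4

det(sI - A) = s^3 - (tr A)s^2 + (M11 + M22 + M33)s - det A, where Mii is the 2×2 principal minor of A obtained by deleting row i and column i.
tr A = 4 + 7 + (-14) = -3; M11 = 7·(-14) - (-12)·9 = -98 - (-108) = 10; M22 = 4·(-14) - 6·(-9) = -56 - (-54) = -2; M33 = 4·7 - (-6)·(-9) = 28 - 54 = -26; sum of minors = -18.
det A = 4·(7·(-14) - (-12)·9) - (-6)·((-9)·(-14) - (-12)·(-9)) + 6·((-9)·9 - 7·(-9)) = 4·10 - (-6)·18 + 6·(-18) = 40.
So p(s) = det(sI - A) = s^3 + 3s^2 - 18s - 40.
Rational-root test: any integer root divides -40. Testing small divisors, s = -2 works: p(-2) = -8 + 12 + 36 + (-40) = 0, so (s + 2) is a factor.
Dividing, p(s) = (s + 2)(s^2 + s - 20).
Factor s^2 + s - 20: two numbers with sum -1 and product -20 are 4 and -5, so s^2 + s - 20 = (s - 4)(s + 5).
Hence p(s) = (s - 4) (s + 2) (s + 5), with roots -5, -2, 4.
At least one eigenvalue has non-negative real part, so the system is not asymptotically stable.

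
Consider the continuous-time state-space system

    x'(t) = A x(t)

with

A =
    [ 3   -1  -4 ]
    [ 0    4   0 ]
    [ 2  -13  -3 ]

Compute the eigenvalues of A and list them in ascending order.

-1, 1, 4

det(sI - A) = s^3 - (tr A)s^2 + (M11 + M22 + M33)s - det A, where Mii is the 2×2 principal minor of A obtained by deleting row i and column i.
tr A = 3 + 4 + (-3) = 4; M11 = 4·(-3) - 0·(-13) = -12 - 0 = -12; M22 = 3·(-3) - (-4)·2 = -9 - (-8) = -1; M33 = 3·4 - (-1)·0 = 12 - 0 = 12; sum of minors = -1.
det A = 3·(4·(-3) - 0·(-13)) - (-1)·(0·(-3) - 0·2) + (-4)·(0·(-13) - 4·2) = 3·(-12) - (-1)·0 + (-4)·(-8) = -4.
So p(s) = det(sI - A) = s^3 - 4s^2 - s + 4.
Rational-root test: any integer root divides 4. Testing small divisors, s = -1 works: p(-1) = -1 + (-4) + 1 + 4 = 0, so (s + 1) is a factor.
Dividing, p(s) = (s + 1)(s^2 - 5s + 4).
Factor s^2 - 5s + 4: two numbers with sum 5 and product 4 are 4 and 1, so s^2 - 5s + 4 = (s - 4)(s - 1).
Hence p(s) = (s - 4) (s - 1) (s + 1), with roots -1, 1, 4.
At least one eigenvalue has non-negative real part, so the system is not asymptotically stable.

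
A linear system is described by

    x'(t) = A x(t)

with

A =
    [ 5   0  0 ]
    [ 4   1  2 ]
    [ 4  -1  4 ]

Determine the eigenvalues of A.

det(sI - A) = s^3 - (tr A)s^2 + (M11 + M22 + M33)s - det A, where Mii is the 2×2 principal minor of A obtained by deleting row i and column i.
tr A = 5 + 1 + 4 = 10; M11 = 1·4 - 2·(-1) = 4 - (-2) = 6; M22 = 5·4 - 0·4 = 20 - 0 = 20; M33 = 5·1 - 0·4 = 5 - 0 = 5; sum of minors = 31.
det A = 5·(1·4 - 2·(-1)) - 0·(4·4 - 2·4) + 0·(4·(-1) - 1·4) = 5·6 - 0·8 + 0·(-8) = 30.
So p(s) = det(sI - A) = s^3 - 10s^2 + 31s - 30.
Rational-root test: any integer root divides -30. Testing small divisors, s = 2 works: p(2) = 8 + (-40) + 62 + (-30) = 0, so (s - 2) is a factor.
Dividing, p(s) = (s - 2)(s^2 - 8s + 15).
Factor s^2 - 8s + 15: two numbers with sum 8 and product 15 are 5 and 3, so s^2 - 8s + 15 = (s - 5)(s - 3).
Hence p(s) = (s - 5) (s - 3) (s - 2), with roots 2, 3, 5.
At least one eigenvalue has non-negative real part, so the system is not asymptotically stable.

2, 3, 5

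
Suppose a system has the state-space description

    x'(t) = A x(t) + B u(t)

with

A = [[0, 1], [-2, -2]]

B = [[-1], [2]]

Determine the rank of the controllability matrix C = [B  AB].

AB = [[2], [-2]]
Controllability matrix C = [B  AB] = [[-1, 2], [2, -2]]
det(C) = (-1)·(-2) - 2·2 = 2 - 4 = -2 ≠ 0, so rank(C) = 2.
rank(C) = 2 = n, so the pair (A, B) is completely controllable.

2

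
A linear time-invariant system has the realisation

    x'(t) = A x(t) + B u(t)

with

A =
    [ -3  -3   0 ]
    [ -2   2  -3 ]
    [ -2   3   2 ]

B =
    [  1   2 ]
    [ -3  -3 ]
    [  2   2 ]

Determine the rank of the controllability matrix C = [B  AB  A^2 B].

AB = [[6, 3], [-14, -16], [-7, -9]]
A^2B = [[24, 39], [-19, -11], [-68, -72]]
Controllability matrix C = [B  AB  A^2B] = [[1, 2, 6, 3, 24, 39], [-3, -3, -14, -16, -19, -11], [2, 2, -7, -9, -68, -72]]
Take the 3×3 submatrix of C formed by columns 1, 2, 3: [[1, 2, 6], [-3, -3, -14], [2, 2, -7]]. Its determinant is 1·((-3)·(-7) - (-14)·2) - 2·((-3)·(-7) - (-14)·2) + 6·((-3)·2 - (-3)·2) = 1·49 - 2·49 + 6·0 = -49 ≠ 0.
So rank(C) ≥ 3; since C has 3 rows, rank(C) = 3.
rank(C) = 3 = n, so the pair (A, B) is completely controllable.

3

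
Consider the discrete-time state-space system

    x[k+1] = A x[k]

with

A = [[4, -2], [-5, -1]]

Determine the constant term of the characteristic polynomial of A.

For a 2×2 matrix, det(zI - A) = z^2 - (tr A)z + det A.
tr A = 3, det A = -14.
So p(z) = z^2 - 3z - 14.
The constant term is -14.

-14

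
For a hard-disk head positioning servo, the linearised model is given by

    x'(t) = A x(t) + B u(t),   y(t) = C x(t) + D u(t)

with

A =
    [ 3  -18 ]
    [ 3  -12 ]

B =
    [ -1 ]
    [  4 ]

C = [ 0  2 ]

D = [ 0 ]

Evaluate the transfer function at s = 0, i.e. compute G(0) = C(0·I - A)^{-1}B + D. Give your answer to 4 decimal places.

-1.6667

G(0) = C(-A)^{-1}B + D = -C A^{-1} B + D.
det A = 18, so A^{-1} = (1/18)·adj(A) = [[-2/3, 1], [-1/6, 1/6]]
A^{-1} B = [14/3, 5/6]^T
C A^{-1} B = 5/3
G(0) = D - C A^{-1} B = 0 - (5/3) = -5/3 ≈ -1.6667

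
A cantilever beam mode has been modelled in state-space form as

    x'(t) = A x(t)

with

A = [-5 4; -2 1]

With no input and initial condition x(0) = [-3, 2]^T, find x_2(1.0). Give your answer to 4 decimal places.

det(sI - A) = s^2 - (tr A)s + det A, with tr A = (-5) + 1 = -4 and det A = (-5)·1 - 4·(-2) = -5 - (-8) = 3.
So p(s) = det(sI - A) = s^2 + 4s + 3.
Factor s^2 + 4s + 3: two numbers with sum -4 and product 3 are -1 and -3, so s^2 + 4s + 3 = (s + 1)(s + 3).
Hence p(s) = (s + 1) (s + 3), with roots -3, -1.
The eigenvalues -3, -1 are distinct and real, so A is diagonalisable and x(t) = e^{At} x(0) = V diag(e^{λ_i t}) V^{-1} x(0), where the columns of V are the eigenvectors.
λ = -3: A - (-3)I = [[-2, 4], [-2, 4]]. Row 1 gives (-2)·v1 + 4·v2 = 0, so take v_1 = [2, 1]^T.
λ = -1: A - (-1)I = [[-4, 4], [-2, 2]]. Row 1 gives (-4)·v1 + 4·v2 = 0, so take v_2 = [1, 1]^T.
V = [v_1 v_2] = [[2, 1], [1, 1]] has det V = 1, so V^{-1} = adj(V)/det V = [[1, -1], [-1, 2]].
Modal coordinates z(0) = V^{-1} x(0): 1·(-3) + (-1)·2 = -5; (-1)·(-3) + 2·2 = 7; so z(0) = [-5, 7]^T.
x_2(t) = Σ_i (v_i)_2 · z_i(0) · e^{λ_i t} (row 2 of V times the modal terms).
x_2(1.0) = 1·(-5)·e^{-3·1.0} + 1·7·e^{-1·1.0} = (-5)·0.049787 + 7·0.367879 = 2.3262.

2.3262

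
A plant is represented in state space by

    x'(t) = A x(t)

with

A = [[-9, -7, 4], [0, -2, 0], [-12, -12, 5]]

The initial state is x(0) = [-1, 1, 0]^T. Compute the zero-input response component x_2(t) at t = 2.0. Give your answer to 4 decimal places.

0.0183

det(sI - A) = s^3 - (tr A)s^2 + (M11 + M22 + M33)s - det A, where Mii is the 2×2 principal minor of A obtained by deleting row i and column i.
tr A = (-9) + (-2) + 5 = -6; M11 = (-2)·5 - 0·(-12) = -10 - 0 = -10; M22 = (-9)·5 - 4·(-12) = -45 - (-48) = 3; M33 = (-9)·(-2) - (-7)·0 = 18 - 0 = 18; sum of minors = 11.
det A = (-9)·((-2)·5 - 0·(-12)) - (-7)·(0·5 - 0·(-12)) + 4·(0·(-12) - (-2)·(-12)) = (-9)·(-10) - (-7)·0 + 4·(-24) = -6.
So p(s) = det(sI - A) = s^3 + 6s^2 + 11s + 6.
Rational-root test: any integer root divides 6. Testing small divisors, s = -1 works: p(-1) = -1 + 6 + (-11) + 6 = 0, so (s + 1) is a factor.
Dividing, p(s) = (s + 1)(s^2 + 5s + 6).
Factor s^2 + 5s + 6: two numbers with sum -5 and product 6 are -2 and -3, so s^2 + 5s + 6 = (s + 2)(s + 3).
Hence p(s) = (s + 1) (s + 2) (s + 3), with roots -3, -2, -1.
The eigenvalues -3, -2, -1 are distinct and real, so A is diagonalisable and x(t) = e^{At} x(0) = V diag(e^{λ_i t}) V^{-1} x(0), where the columns of V are the eigenvectors.
λ = -3: A - (-3)I = [[-6, -7, 4], [0, 1, 0], [-12, -12, 8]]. v must be orthogonal to every row; (row 1) × (row 2) = [-4, 0, -6], so take v_1 = [-2, 0, -3]^T.
λ = -2: A - (-2)I = [[-7, -7, 4], [0, 0, 0], [-12, -12, 7]]. v must be orthogonal to every row; (row 1) × (row 3) = [-1, 1, 0], so take v_2 = [-1, 1, 0]^T.
λ = -1: A - (-1)I = [[-8, -7, 4], [0, -1, 0], [-12, -12, 6]]. v must be orthogonal to every row; (row 1) × (row 2) = [4, 0, 8], so take v_3 = [1, 0, 2]^T.
V = [v_1 v_2 v_3] = [[-2, -1, 1], [0, 1, 0], [-3, 0, 2]] has det V = -1, so V^{-1} = adj(V)/det V = [[-2, -2, 1], [0, 1, 0], [-3, -3, 2]].
Modal coordinates z(0) = V^{-1} x(0): (-2)·(-1) + (-2)·1 + 1·0 = 0; 0·(-1) + 1·1 + 0·0 = 1; (-3)·(-1) + (-3)·1 + 2·0 = 0; so z(0) = [0, 1, 0]^T.
x_2(t) = Σ_i (v_i)_2 · z_i(0) · e^{λ_i t} (row 2 of V times the modal terms).
x_2(2.0) = 0·0·e^{-3·2.0} + 1·1·e^{-2·2.0} + 0·0·e^{-1·2.0} = 0·0.002479 + 1·0.018316 + 0·0.135335 = 0.0183.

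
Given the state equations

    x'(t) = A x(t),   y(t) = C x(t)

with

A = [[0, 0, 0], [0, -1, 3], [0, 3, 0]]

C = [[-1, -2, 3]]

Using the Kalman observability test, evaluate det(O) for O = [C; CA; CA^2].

CA = [[0, 11, -6]]
CA^2 = [[0, -29, 33]]
Observability matrix O = [C; CA; CA^2] = [[-1, -2, 3], [0, 11, -6], [0, -29, 33]]
Expanding along the first row, det(O) = (-1)·(11·33 - (-6)·(-29)) - (-2)·(0·33 - (-6)·0) + 3·(0·(-29) - 11·0) = (-1)·189 - (-2)·0 + 3·0 = -189
Since det(O) ≠ 0, rank(O) = 3 and the system is completely observable.

-189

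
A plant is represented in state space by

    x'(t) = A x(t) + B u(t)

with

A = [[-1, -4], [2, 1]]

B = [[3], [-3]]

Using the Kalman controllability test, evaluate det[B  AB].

AB = [[9], [3]]
Controllability matrix C = [B  AB] = [[3, 9], [-3, 3]]
det(C) = 3·3 - 9·(-3) = 9 - (-27) = 36
Since det(C) ≠ 0, rank(C) = 2 and the system is completely controllable.

36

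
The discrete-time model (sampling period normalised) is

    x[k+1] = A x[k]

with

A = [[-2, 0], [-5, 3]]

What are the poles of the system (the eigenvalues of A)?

det(zI - A) = z^2 - (tr A)z + det A, with tr A = (-2) + 3 = 1 and det A = (-2)·3 - 0·(-5) = -6 - 0 = -6.
So p(z) = det(zI - A) = z^2 - z - 6.
Factor z^2 - z - 6: two numbers with sum 1 and product -6 are 3 and -2, so z^2 - z - 6 = (z - 3)(z + 2).
Hence p(z) = (z - 3) (z + 2), with roots -2, 3.

-2, 3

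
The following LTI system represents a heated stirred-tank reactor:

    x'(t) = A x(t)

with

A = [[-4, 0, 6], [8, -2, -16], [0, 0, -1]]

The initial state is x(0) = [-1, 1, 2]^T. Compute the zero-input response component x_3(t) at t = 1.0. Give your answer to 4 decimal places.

det(sI - A) = s^3 - (tr A)s^2 + (M11 + M22 + M33)s - det A, where Mii is the 2×2 principal minor of A obtained by deleting row i and column i.
tr A = (-4) + (-2) + (-1) = -7; M11 = (-2)·(-1) - (-16)·0 = 2 - 0 = 2; M22 = (-4)·(-1) - 6·0 = 4 - 0 = 4; M33 = (-4)·(-2) - 0·8 = 8 - 0 = 8; sum of minors = 14.
det A = (-4)·((-2)·(-1) - (-16)·0) - 0·(8·(-1) - (-16)·0) + 6·(8·0 - (-2)·0) = (-4)·2 - 0·(-8) + 6·0 = -8.
So p(s) = det(sI - A) = s^3 + 7s^2 + 14s + 8.
Rational-root test: any integer root divides 8. Testing small divisors, s = -1 works: p(-1) = -1 + 7 + (-14) + 8 = 0, so (s + 1) is a factor.
Dividing, p(s) = (s + 1)(s^2 + 6s + 8).
Factor s^2 + 6s + 8: two numbers with sum -6 and product 8 are -2 and -4, so s^2 + 6s + 8 = (s + 2)(s + 4).
Hence p(s) = (s + 1) (s + 2) (s + 4), with roots -4, -2, -1.
The eigenvalues -4, -2, -1 are distinct and real, so A is diagonalisable and x(t) = e^{At} x(0) = V diag(e^{λ_i t}) V^{-1} x(0), where the columns of V are the eigenvectors.
λ = -4: A - (-4)I = [[0, 0, 6], [8, 2, -16], [0, 0, 3]]. v must be orthogonal to every row; (row 1) × (row 2) = [-12, 48, 0], so take v_1 = [1, -4, 0]^T.
λ = -2: A - (-2)I = [[-2, 0, 6], [8, 0, -16], [0, 0, 1]]. v must be orthogonal to every row; (row 1) × (row 2) = [0, 16, 0], so take v_2 = [0, 1, 0]^T.
λ = -1: A - (-1)I = [[-3, 0, 6], [8, -1, -16], [0, 0, 0]]. v must be orthogonal to every row; (row 1) × (row 2) = [6, 0, 3], so take v_3 = [2, 0, 1]^T.
V = [v_1 v_2 v_3] = [[1, 0, 2], [-4, 1, 0], [0, 0, 1]] has det V = 1, so V^{-1} = adj(V)/det V = [[1, 0, -2], [4, 1, -8], [0, 0, 1]].
Modal coordinates z(0) = V^{-1} x(0): 1·(-1) + 0·1 + (-2)·2 = -5; 4·(-1) + 1·1 + (-8)·2 = -19; 0·(-1) + 0·1 + 1·2 = 2; so z(0) = [-5, -19, 2]^T.
x_3(t) = Σ_i (v_i)_3 · z_i(0) · e^{λ_i t} (row 3 of V times the modal terms).
x_3(1.0) = 0·(-5)·e^{-4·1.0} + 0·(-19)·e^{-2·1.0} + 1·2·e^{-1·1.0} = 0·0.018316 + 0·0.135335 + 2·0.367879 = 0.7358.

0.7358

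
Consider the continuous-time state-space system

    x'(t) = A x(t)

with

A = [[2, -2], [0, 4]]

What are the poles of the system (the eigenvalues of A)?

2, 4

det(sI - A) = s^2 - (tr A)s + det A, with tr A = 2 + 4 = 6 and det A = 2·4 - (-2)·0 = 8 - 0 = 8.
So p(s) = det(sI - A) = s^2 - 6s + 8.
Factor s^2 - 6s + 8: two numbers with sum 6 and product 8 are 4 and 2, so s^2 - 6s + 8 = (s - 4)(s - 2).
Hence p(s) = (s - 4) (s - 2), with roots 2, 4.
At least one eigenvalue has non-negative real part, so the system is not asymptotically stable.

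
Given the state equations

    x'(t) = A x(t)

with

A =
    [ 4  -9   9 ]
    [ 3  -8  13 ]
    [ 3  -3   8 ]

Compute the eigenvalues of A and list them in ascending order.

-5, 4, 5

det(sI - A) = s^3 - (tr A)s^2 + (M11 + M22 + M33)s - det A, where Mii is the 2×2 principal minor of A obtained by deleting row i and column i.
tr A = 4 + (-8) + 8 = 4; M11 = (-8)·8 - 13·(-3) = -64 - (-39) = -25; M22 = 4·8 - 9·3 = 32 - 27 = 5; M33 = 4·(-8) - (-9)·3 = -32 - (-27) = -5; sum of minors = -25.
det A = 4·((-8)·8 - 13·(-3)) - (-9)·(3·8 - 13·3) + 9·(3·(-3) - (-8)·3) = 4·(-25) - (-9)·(-15) + 9·15 = -100.
So p(s) = det(sI - A) = s^3 - 4s^2 - 25s + 100.
Rational-root test: any integer root divides 100. Testing small divisors, s = 4 works: p(4) = 64 + (-64) + (-100) + 100 = 0, so (s - 4) is a factor.
Dividing, p(s) = (s - 4)(s^2 - 25).
Factor s^2 - 25: two numbers with sum 0 and product -25 are 5 and -5, so s^2 - 25 = (s - 5)(s + 5).
Hence p(s) = (s - 5) (s - 4) (s + 5), with roots -5, 4, 5.
At least one eigenvalue has non-negative real part, so the system is not asymptotically stable.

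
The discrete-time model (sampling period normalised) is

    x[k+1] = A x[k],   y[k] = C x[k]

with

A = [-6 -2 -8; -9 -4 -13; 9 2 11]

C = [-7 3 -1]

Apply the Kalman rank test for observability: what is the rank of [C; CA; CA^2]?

2

CA = [[6, 0, 6]]
CA^2 = [[18, 0, 18]]
Observability matrix O = [C; CA; CA^2] = [[-7, 3, -1], [6, 0, 6], [18, 0, 18]]
The columns c1, c2, c3 of O are linearly dependent: -c1 - 2·c2 + c3 = 0 (check each entry), so rank(O) ≤ 2.
The 2×2 minor from rows 1, 2, columns 1, 2 is (-7)·0 - 3·6 = 0 - 18 = -18 ≠ 0, so rank(O) = 2.
rank(O) = 2 < n = 3, so the pair (A, C) is not completely observable.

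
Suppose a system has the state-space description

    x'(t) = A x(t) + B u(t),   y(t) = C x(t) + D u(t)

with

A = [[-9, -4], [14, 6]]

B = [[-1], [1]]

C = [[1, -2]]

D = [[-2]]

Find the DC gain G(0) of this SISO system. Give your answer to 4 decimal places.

G(0) = C(-A)^{-1}B + D = -C A^{-1} B + D.
det A = 2, so A^{-1} = (1/2)·adj(A) = [[3, 2], [-7, -9/2]]
A^{-1} B = [-1, 5/2]^T
C A^{-1} B = -6
G(0) = D - C A^{-1} B = -2 - (-6) = 4

4.0000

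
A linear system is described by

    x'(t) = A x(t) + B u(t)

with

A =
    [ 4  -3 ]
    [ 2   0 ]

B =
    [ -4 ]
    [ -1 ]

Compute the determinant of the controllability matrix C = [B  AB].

AB = [[-13], [-8]]
Controllability matrix C = [B  AB] = [[-4, -13], [-1, -8]]
det(C) = (-4)·(-8) - (-13)·(-1) = 32 - 13 = 19
Since det(C) ≠ 0, rank(C) = 2 and the system is completely controllable.

19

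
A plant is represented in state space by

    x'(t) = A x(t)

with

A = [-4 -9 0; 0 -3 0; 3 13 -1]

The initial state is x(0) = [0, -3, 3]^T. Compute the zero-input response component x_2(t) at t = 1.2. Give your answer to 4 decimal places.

-0.0820

det(sI - A) = s^3 - (tr A)s^2 + (M11 + M22 + M33)s - det A, where Mii is the 2×2 principal minor of A obtained by deleting row i and column i.
tr A = (-4) + (-3) + (-1) = -8; M11 = (-3)·(-1) - 0·13 = 3 - 0 = 3; M22 = (-4)·(-1) - 0·3 = 4 - 0 = 4; M33 = (-4)·(-3) - (-9)·0 = 12 - 0 = 12; sum of minors = 19.
det A = (-4)·((-3)·(-1) - 0·13) - (-9)·(0·(-1) - 0·3) + 0·(0·13 - (-3)·3) = (-4)·3 - (-9)·0 + 0·9 = -12.
So p(s) = det(sI - A) = s^3 + 8s^2 + 19s + 12.
Rational-root test: any integer root divides 12. Testing small divisors, s = -1 works: p(-1) = -1 + 8 + (-19) + 12 = 0, so (s + 1) is a factor.
Dividing, p(s) = (s + 1)(s^2 + 7s + 12).
Factor s^2 + 7s + 12: two numbers with sum -7 and product 12 are -3 and -4, so s^2 + 7s + 12 = (s + 3)(s + 4).
Hence p(s) = (s + 1) (s + 3) (s + 4), with roots -4, -3, -1.
The eigenvalues -4, -3, -1 are distinct and real, so A is diagonalisable and x(t) = e^{At} x(0) = V diag(e^{λ_i t}) V^{-1} x(0), where the columns of V are the eigenvectors.
λ = -4: A - (-4)I = [[0, -9, 0], [0, 1, 0], [3, 13, 3]]. v must be orthogonal to every row; (row 1) × (row 3) = [-27, 0, 27], so take v_1 = [1, 0, -1]^T.
λ = -3: A - (-3)I = [[-1, -9, 0], [0, 0, 0], [3, 13, 2]]. v must be orthogonal to every row; (row 1) × (row 3) = [-18, 2, 14], so take v_2 = [-9, 1, 7]^T.
λ = -1: A - (-1)I = [[-3, -9, 0], [0, -2, 0], [3, 13, 0]]. v must be orthogonal to every row; (row 1) × (row 2) = [0, 0, 6], so take v_3 = [0, 0, 1]^T.
V = [v_1 v_2 v_3] = [[1, -9, 0], [0, 1, 0], [-1, 7, 1]] has det V = 1, so V^{-1} = adj(V)/det V = [[1, 9, 0], [0, 1, 0], [1, 2, 1]].
Modal coordinates z(0) = V^{-1} x(0): 1·0 + 9·(-3) + 0·3 = -27; 0·0 + 1·(-3) + 0·3 = -3; 1·0 + 2·(-3) + 1·3 = -3; so z(0) = [-27, -3, -3]^T.
x_2(t) = Σ_i (v_i)_2 · z_i(0) · e^{λ_i t} (row 2 of V times the modal terms).
x_2(1.2) = 0·(-27)·e^{-4·1.2} + 1·(-3)·e^{-3·1.2} + 0·(-3)·e^{-1·1.2} = 0·0.008230 + (-3)·0.027324 + 0·0.301194 = -0.0820.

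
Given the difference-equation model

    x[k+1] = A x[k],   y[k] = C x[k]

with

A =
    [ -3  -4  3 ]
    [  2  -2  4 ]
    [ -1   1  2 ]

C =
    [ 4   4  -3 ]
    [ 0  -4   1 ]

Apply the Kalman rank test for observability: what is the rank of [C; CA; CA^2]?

CA = [[-1, -27, 22], [-9, 9, -14]]
CA^2 = [[-73, 80, -67], [59, 4, -19]]
Observability matrix O = [C; CA; CA^2] = [[4, 4, -3], [0, -4, 1], [-1, -27, 22], [-9, 9, -14], [-73, 80, -67], [59, 4, -19]]
Take the 3×3 submatrix of O formed by rows 1, 2, 3: [[4, 4, -3], [0, -4, 1], [-1, -27, 22]]. Its determinant is 4·((-4)·22 - 1·(-27)) - 4·(0·22 - 1·(-1)) + (-3)·(0·(-27) - (-4)·(-1)) = 4·(-61) - 4·1 + (-3)·(-4) = -236 ≠ 0.
So rank(O) ≥ 3; since O has 3 columns, rank(O) = 3.
rank(O) = 3 = n, so the pair (A, C) is completely observable.

3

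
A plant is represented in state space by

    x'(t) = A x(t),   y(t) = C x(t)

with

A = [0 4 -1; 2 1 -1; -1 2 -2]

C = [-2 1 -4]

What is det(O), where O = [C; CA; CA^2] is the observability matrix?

1611

CA = [[6, -15, 9]]
CA^2 = [[-39, 27, -9]]
Observability matrix O = [C; CA; CA^2] = [[-2, 1, -4], [6, -15, 9], [-39, 27, -9]]
Expanding along the first row, det(O) = (-2)·((-15)·(-9) - 9·27) - 1·(6·(-9) - 9·(-39)) + (-4)·(6·27 - (-15)·(-39)) = (-2)·(-108) - 1·297 + (-4)·(-423) = 1611
Since det(O) ≠ 0, rank(O) = 3 and the system is completely observable.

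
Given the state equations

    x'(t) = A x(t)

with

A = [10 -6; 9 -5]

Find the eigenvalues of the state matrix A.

1, 4

det(sI - A) = s^2 - (tr A)s + det A, with tr A = 10 + (-5) = 5 and det A = 10·(-5) - (-6)·9 = -50 - (-54) = 4.
So p(s) = det(sI - A) = s^2 - 5s + 4.
Factor s^2 - 5s + 4: two numbers with sum 5 and product 4 are 4 and 1, so s^2 - 5s + 4 = (s - 4)(s - 1).
Hence p(s) = (s - 4) (s - 1), with roots 1, 4.
At least one eigenvalue has non-negative real part, so the system is not asymptotically stable.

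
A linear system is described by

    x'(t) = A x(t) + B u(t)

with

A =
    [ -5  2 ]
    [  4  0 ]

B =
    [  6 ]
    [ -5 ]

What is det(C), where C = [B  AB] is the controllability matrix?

AB = [[-40], [24]]
Controllability matrix C = [B  AB] = [[6, -40], [-5, 24]]
det(C) = 6·24 - (-40)·(-5) = 144 - 200 = -56
Since det(C) ≠ 0, rank(C) = 2 and the system is completely controllable.

-56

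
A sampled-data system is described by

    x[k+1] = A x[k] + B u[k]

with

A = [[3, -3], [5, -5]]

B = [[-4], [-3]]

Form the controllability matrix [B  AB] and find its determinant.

AB = [[-3], [-5]]
Controllability matrix C = [B  AB] = [[-4, -3], [-3, -5]]
det(C) = (-4)·(-5) - (-3)·(-3) = 20 - 9 = 11
Since det(C) ≠ 0, rank(C) = 2 and the system is completely controllable.

11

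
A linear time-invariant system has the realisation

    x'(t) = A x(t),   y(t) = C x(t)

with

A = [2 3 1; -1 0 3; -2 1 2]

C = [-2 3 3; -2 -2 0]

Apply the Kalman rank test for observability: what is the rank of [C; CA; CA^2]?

CA = [[-13, -3, 13], [-2, -6, -8]]
CA^2 = [[-49, -26, 4], [18, -14, -36]]
Observability matrix O = [C; CA; CA^2] = [[-2, 3, 3], [-2, -2, 0], [-13, -3, 13], [-2, -6, -8], [-49, -26, 4], [18, -14, -36]]
Take the 3×3 submatrix of O formed by rows 1, 2, 3: [[-2, 3, 3], [-2, -2, 0], [-13, -3, 13]]. Its determinant is (-2)·((-2)·13 - 0·(-3)) - 3·((-2)·13 - 0·(-13)) + 3·((-2)·(-3) - (-2)·(-13)) = (-2)·(-26) - 3·(-26) + 3·(-20) = 70 ≠ 0.
So rank(O) ≥ 3; since O has 3 columns, rank(O) = 3.
rank(O) = 3 = n, so the pair (A, C) is completely observable.

3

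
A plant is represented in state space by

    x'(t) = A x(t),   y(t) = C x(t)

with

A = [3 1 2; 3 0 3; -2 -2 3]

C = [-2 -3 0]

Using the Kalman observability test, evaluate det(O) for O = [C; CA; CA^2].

CA = [[-15, -2, -13]]
CA^2 = [[-25, 11, -75]]
Observability matrix O = [C; CA; CA^2] = [[-2, -3, 0], [-15, -2, -13], [-25, 11, -75]]
Expanding along the first row, det(O) = (-2)·((-2)·(-75) - (-13)·11) - (-3)·((-15)·(-75) - (-13)·(-25)) + 0·((-15)·11 - (-2)·(-25)) = (-2)·293 - (-3)·800 + 0·(-215) = 1814
Since det(O) ≠ 0, rank(O) = 3 and the system is completely observable.

1814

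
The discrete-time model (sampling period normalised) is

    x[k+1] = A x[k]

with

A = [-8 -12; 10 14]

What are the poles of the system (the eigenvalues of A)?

2, 4

det(zI - A) = z^2 - (tr A)z + det A, with tr A = (-8) + 14 = 6 and det A = (-8)·14 - (-12)·10 = -112 - (-120) = 8.
So p(z) = det(zI - A) = z^2 - 6z + 8.
Factor z^2 - 6z + 8: two numbers with sum 6 and product 8 are 4 and 2, so z^2 - 6z + 8 = (z - 4)(z - 2).
Hence p(z) = (z - 4) (z - 2), with roots 2, 4.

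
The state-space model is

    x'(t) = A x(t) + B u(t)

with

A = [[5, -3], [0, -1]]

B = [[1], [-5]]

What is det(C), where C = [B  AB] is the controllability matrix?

AB = [[20], [5]]
Controllability matrix C = [B  AB] = [[1, 20], [-5, 5]]
det(C) = 1·5 - 20·(-5) = 5 - (-100) = 105
Since det(C) ≠ 0, rank(C) = 2 and the system is completely controllable.

105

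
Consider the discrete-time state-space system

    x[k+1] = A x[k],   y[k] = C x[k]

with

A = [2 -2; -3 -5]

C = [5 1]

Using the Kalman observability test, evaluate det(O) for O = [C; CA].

CA = [[7, -15]]
Observability matrix O = [C; CA] = [[5, 1], [7, -15]]
det(O) = 5·(-15) - 1·7 = -75 - 7 = -82
Since det(O) ≠ 0, rank(O) = 2 and the system is completely observable.

-82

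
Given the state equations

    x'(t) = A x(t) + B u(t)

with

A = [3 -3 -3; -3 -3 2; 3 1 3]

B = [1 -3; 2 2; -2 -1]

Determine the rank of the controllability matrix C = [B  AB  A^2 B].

3

AB = [[3, -12], [-13, 1], [-1, -10]]
A^2B = [[51, -9], [28, 13], [-7, -65]]
Controllability matrix C = [B  AB  A^2B] = [[1, -3, 3, -12, 51, -9], [2, 2, -13, 1, 28, 13], [-2, -1, -1, -10, -7, -65]]
Take the 3×3 submatrix of C formed by columns 1, 2, 3: [[1, -3, 3], [2, 2, -13], [-2, -1, -1]]. Its determinant is 1·(2·(-1) - (-13)·(-1)) - (-3)·(2·(-1) - (-13)·(-2)) + 3·(2·(-1) - 2·(-2)) = 1·(-15) - (-3)·(-28) + 3·2 = -93 ≠ 0.
So rank(C) ≥ 3; since C has 3 rows, rank(C) = 3.
rank(C) = 3 = n, so the pair (A, B) is completely controllable.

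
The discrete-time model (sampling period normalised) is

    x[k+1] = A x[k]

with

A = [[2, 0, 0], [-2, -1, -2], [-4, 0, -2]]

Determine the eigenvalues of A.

det(zI - A) = z^3 - (tr A)z^2 + (M11 + M22 + M33)z - det A, where Mii is the 2×2 principal minor of A obtained by deleting row i and column i.
tr A = 2 + (-1) + (-2) = -1; M11 = (-1)·(-2) - (-2)·0 = 2 - 0 = 2; M22 = 2·(-2) - 0·(-4) = -4 - 0 = -4; M33 = 2·(-1) - 0·(-2) = -2 - 0 = -2; sum of minors = -4.
det A = 2·((-1)·(-2) - (-2)·0) - 0·((-2)·(-2) - (-2)·(-4)) + 0·((-2)·0 - (-1)·(-4)) = 2·2 - 0·(-4) + 0·(-4) = 4.
So p(z) = det(zI - A) = z^3 + z^2 - 4z - 4.
Rational-root test: any integer root divides -4. Testing small divisors, z = -1 works: p(-1) = -1 + 1 + 4 + (-4) = 0, so (z + 1) is a factor.
Dividing, p(z) = (z + 1)(z^2 - 4).
Factor z^2 - 4: two numbers with sum 0 and product -4 are 2 and -2, so z^2 - 4 = (z - 2)(z + 2).
Hence p(z) = (z - 2) (z + 1) (z + 2), with roots -2, -1, 2.

-2, -1, 2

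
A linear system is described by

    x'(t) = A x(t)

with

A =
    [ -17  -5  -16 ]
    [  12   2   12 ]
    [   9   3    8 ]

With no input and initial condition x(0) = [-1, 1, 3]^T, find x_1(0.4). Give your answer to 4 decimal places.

det(sI - A) = s^3 - (tr A)s^2 + (M11 + M22 + M33)s - det A, where Mii is the 2×2 principal minor of A obtained by deleting row i and column i.
tr A = (-17) + 2 + 8 = -7; M11 = 2·8 - 12·3 = 16 - 36 = -20; M22 = (-17)·8 - (-16)·9 = -136 - (-144) = 8; M33 = (-17)·2 - (-5)·12 = -34 - (-60) = 26; sum of minors = 14.
det A = (-17)·(2·8 - 12·3) - (-5)·(12·8 - 12·9) + (-16)·(12·3 - 2·9) = (-17)·(-20) - (-5)·(-12) + (-16)·18 = -8.
So p(s) = det(sI - A) = s^3 + 7s^2 + 14s + 8.
Rational-root test: any integer root divides 8. Testing small divisors, s = -1 works: p(-1) = -1 + 7 + (-14) + 8 = 0, so (s + 1) is a factor.
Dividing, p(s) = (s + 1)(s^2 + 6s + 8).
Factor s^2 + 6s + 8: two numbers with sum -6 and product 8 are -2 and -4, so s^2 + 6s + 8 = (s + 2)(s + 4).
Hence p(s) = (s + 1) (s + 2) (s + 4), with roots -4, -2, -1.
The eigenvalues -4, -2, -1 are distinct and real, so A is diagonalisable and x(t) = e^{At} x(0) = V diag(e^{λ_i t}) V^{-1} x(0), where the columns of V are the eigenvectors.
λ = -4: A - (-4)I = [[-13, -5, -16], [12, 6, 12], [9, 3, 12]]. v must be orthogonal to every row; (row 1) × (row 2) = [36, -36, -18], so take v_1 = [2, -2, -1]^T.
λ = -2: A - (-2)I = [[-15, -5, -16], [12, 4, 12], [9, 3, 10]]. v must be orthogonal to every row; (row 1) × (row 2) = [4, -12, 0], so take v_2 = [-1, 3, 0]^T.
λ = -1: A - (-1)I = [[-16, -5, -16], [12, 3, 12], [9, 3, 9]]. v must be orthogonal to every row; (row 1) × (row 2) = [-12, 0, 12], so take v_3 = [-1, 0, 1]^T.
V = [v_1 v_2 v_3] = [[2, -1, -1], [-2, 3, 0], [-1, 0, 1]] has det V = 1, so V^{-1} = adj(V)/det V = [[3, 1, 3], [2, 1, 2], [3, 1, 4]].
Modal coordinates z(0) = V^{-1} x(0): 3·(-1) + 1·1 + 3·3 = 7; 2·(-1) + 1·1 + 2·3 = 5; 3·(-1) + 1·1 + 4·3 = 10; so z(0) = [7, 5, 10]^T.
x_1(t) = Σ_i (v_i)_1 · z_i(0) · e^{λ_i t} (row 1 of V times the modal terms).
x_1(0.4) = 2·7·e^{-4·0.4} + (-1)·5·e^{-2·0.4} + (-1)·10·e^{-1·0.4} = 14·0.201897 + (-5)·0.449329 + (-10)·0.670320 = -6.1233.

-6.1233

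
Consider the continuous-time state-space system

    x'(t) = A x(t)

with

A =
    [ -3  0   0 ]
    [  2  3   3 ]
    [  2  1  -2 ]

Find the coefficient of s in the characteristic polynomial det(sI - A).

-12

Expand det(sI - A) for the 3×3 matrix.
p(s) = s^3 + 2s^2 - 12s - 27.
(Check: constant term = det(-A) = (-1)^3 det A = -27; coefficient of s^2 = -tr A = 2.)
The coefficient of s is -12.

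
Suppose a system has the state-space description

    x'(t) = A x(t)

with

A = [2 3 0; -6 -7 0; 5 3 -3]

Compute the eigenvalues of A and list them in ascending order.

det(sI - A) = s^3 - (tr A)s^2 + (M11 + M22 + M33)s - det A, where Mii is the 2×2 principal minor of A obtained by deleting row i and column i.
tr A = 2 + (-7) + (-3) = -8; M11 = (-7)·(-3) - 0·3 = 21 - 0 = 21; M22 = 2·(-3) - 0·5 = -6 - 0 = -6; M33 = 2·(-7) - 3·(-6) = -14 - (-18) = 4; sum of minors = 19.
det A = 2·((-7)·(-3) - 0·3) - 3·((-6)·(-3) - 0·5) + 0·((-6)·3 - (-7)·5) = 2·21 - 3·18 + 0·17 = -12.
So p(s) = det(sI - A) = s^3 + 8s^2 + 19s + 12.
Rational-root test: any integer root divides 12. Testing small divisors, s = -1 works: p(-1) = -1 + 8 + (-19) + 12 = 0, so (s + 1) is a factor.
Dividing, p(s) = (s + 1)(s^2 + 7s + 12).
Factor s^2 + 7s + 12: two numbers with sum -7 and product 12 are -3 and -4, so s^2 + 7s + 12 = (s + 3)(s + 4).
Hence p(s) = (s + 1) (s + 3) (s + 4), with roots -4, -3, -1.
All eigenvalues have negative real part, so the system is asymptotically stable.

-4, -3, -1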